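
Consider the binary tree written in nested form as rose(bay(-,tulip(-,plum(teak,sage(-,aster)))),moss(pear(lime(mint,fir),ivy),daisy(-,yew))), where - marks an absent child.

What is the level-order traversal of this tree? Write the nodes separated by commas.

rose, bay, moss, tulip, pear, daisy, plum, lime, ivy, yew, teak, sage, mint, fir, aster

Level-order visits nodes level by level from the root, left to right within each level.
Level 0: rose
Level 1: bay, moss
Level 2: tulip, pear, daisy
Level 3: plum, lime, ivy, yew
Level 4: teak, sage, mint, fir
Level 5: aster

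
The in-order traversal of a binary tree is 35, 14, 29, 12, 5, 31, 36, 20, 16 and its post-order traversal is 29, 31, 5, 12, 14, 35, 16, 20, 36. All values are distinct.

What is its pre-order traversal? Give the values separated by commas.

The last element of post-order is the root; it splits in-order into left and right subtrees.
Root 36: left subtree has 6 nodes {35, 14, 29, 12, 5, 31}, right has 2 {20, 16}.
  Root 35: left subtree has 0 nodes { }, right has 5 {14, 29, 12, 5, 31}.
    Root 14: left subtree has 0 nodes { }, right has 4 {29, 12, 5, 31}.
      Root 12: left subtree has 1 node {29}, right has 2 {5, 31}.
        Root 5: left subtree has 0 nodes { }, right has 1 {31}.
  Root 20: left subtree has 0 nodes { }, right has 1 {16}.

36, 35, 14, 12, 29, 5, 31, 20, 16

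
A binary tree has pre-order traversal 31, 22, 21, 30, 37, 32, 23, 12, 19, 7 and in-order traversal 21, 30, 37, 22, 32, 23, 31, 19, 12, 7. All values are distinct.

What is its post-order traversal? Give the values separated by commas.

37, 30, 21, 23, 32, 22, 19, 7, 12, 31

The first element of pre-order is the root; it splits in-order into left and right subtrees.
Root 31: left subtree has 6 nodes {21, 30, 37, 22, 32, 23}, right has 3 {19, 12, 7}.
  Root 22: left subtree has 3 nodes {21, 30, 37}, right has 2 {32, 23}.
    Root 21: left subtree has 0 nodes { }, right has 2 {30, 37}.
      Root 30: left subtree has 0 nodes { }, right has 1 {37}.
    Root 32: left subtree has 0 nodes { }, right has 1 {23}.
  Root 12: left subtree has 1 node {19}, right has 1 {7}.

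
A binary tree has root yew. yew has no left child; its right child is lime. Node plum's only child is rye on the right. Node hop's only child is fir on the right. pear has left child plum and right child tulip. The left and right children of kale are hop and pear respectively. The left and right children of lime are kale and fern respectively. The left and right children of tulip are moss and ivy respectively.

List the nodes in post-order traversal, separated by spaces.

Post-order visits the left subtree, then the right subtree, then the node.
At yew: no left child.
At yew: go right to lime.
  At lime: go left to kale.
    At kale: go left to hop.
      At hop: no left child.
      At hop: go right to fir.
        fir is a leaf — visit fir.
      Visit hop.
    At kale: go right to pear.
      At pear: go left to plum.
        At plum: no left child.
        At plum: go right to rye.
          rye is a leaf — visit rye.
        Visit plum.
      At pear: go right to tulip.
        At tulip: go left to moss.
          moss is a leaf — visit moss.
        At tulip: go right to ivy.
          ivy is a leaf — visit ivy.
        Visit tulip.
      Visit pear.
    Visit kale.
  At lime: go right to fern.
    fern is a leaf — visit fern.
  Visit lime.
Visit yew.

fir hop rye plum moss ivy tulip pear kale fern lime yew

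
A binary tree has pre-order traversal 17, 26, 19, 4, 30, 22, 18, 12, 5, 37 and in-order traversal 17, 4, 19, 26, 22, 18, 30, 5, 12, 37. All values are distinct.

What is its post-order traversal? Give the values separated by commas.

4, 19, 18, 22, 5, 37, 12, 30, 26, 17

The first element of pre-order is the root; it splits in-order into left and right subtrees.
Root 17: left subtree has 0 nodes { }, right has 9 {4, 19, 26, 22, 18, 30, 5, 12, 37}.
  Root 26: left subtree has 2 nodes {4, 19}, right has 6 {22, 18, 30, 5, 12, 37}.
    Root 19: left subtree has 1 node {4}, right has 0 { }.
    Root 30: left subtree has 2 nodes {22, 18}, right has 3 {5, 12, 37}.
      Root 22: left subtree has 0 nodes { }, right has 1 {18}.
      Root 12: left subtree has 1 node {5}, right has 1 {37}.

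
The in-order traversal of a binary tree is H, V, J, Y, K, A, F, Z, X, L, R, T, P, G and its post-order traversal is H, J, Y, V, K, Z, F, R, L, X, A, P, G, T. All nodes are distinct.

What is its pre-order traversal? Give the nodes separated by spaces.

T A K V H Y J X F Z L R G P

The last element of post-order is the root; it splits in-order into left and right subtrees.
Root T: left subtree has 11 nodes {H, V, J, Y, K, A, F, Z, X, L, R}, right has 2 {P, G}.
  Root A: left subtree has 5 nodes {H, V, J, Y, K}, right has 5 {F, Z, X, L, R}.
    Root K: left subtree has 4 nodes {H, V, J, Y}, right has 0 { }.
      Root V: left subtree has 1 node {H}, right has 2 {J, Y}.
        Root Y: left subtree has 1 node {J}, right has 0 { }.
    Root X: left subtree has 2 nodes {F, Z}, right has 2 {L, R}.
      Root F: left subtree has 0 nodes { }, right has 1 {Z}.
      Root L: left subtree has 0 nodes { }, right has 1 {R}.
  Root G: left subtree has 1 node {P}, right has 0 { }.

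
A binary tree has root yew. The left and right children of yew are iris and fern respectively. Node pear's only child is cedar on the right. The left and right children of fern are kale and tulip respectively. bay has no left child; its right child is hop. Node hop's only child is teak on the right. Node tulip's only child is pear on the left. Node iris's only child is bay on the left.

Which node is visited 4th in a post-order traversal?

Post-order visits the left subtree, then the right subtree, then the node.
At yew: go left to iris.
  At iris: go left to bay.
    At bay: no left child.
    At bay: go right to hop.
      At hop: no left child.
      At hop: go right to teak.
        teak is a leaf — visit teak.
      Visit hop.
    Visit bay.
  At iris: no right child.
  Visit iris.
At yew: go right to fern.
  At fern: go left to kale.
    kale is a leaf — visit kale.
  At fern: go right to tulip.
    At tulip: go left to pear.
      At pear: no left child.
      At pear: go right to cedar.
        cedar is a leaf — visit cedar.
      Visit pear.
    At tulip: no right child.
    Visit tulip.
  Visit fern.
Visit yew.
Full post-order sequence: teak, hop, bay, iris, kale, cedar, pear, tulip, fern, yew.

iris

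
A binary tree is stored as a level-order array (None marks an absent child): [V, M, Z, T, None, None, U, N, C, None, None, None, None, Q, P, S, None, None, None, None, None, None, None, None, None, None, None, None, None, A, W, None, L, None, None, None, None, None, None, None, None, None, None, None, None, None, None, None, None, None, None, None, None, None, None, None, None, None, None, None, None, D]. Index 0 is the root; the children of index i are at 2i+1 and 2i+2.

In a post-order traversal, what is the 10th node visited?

W

Post-order visits the left subtree, then the right subtree, then the node.
At V: go left to M.
  At M: go left to T.
    At T: go left to N.
      At N: go left to S.
        At S: no left child.
        At S: go right to L.
          L is a leaf — visit L.
        Visit S.
      At N: no right child.
      Visit N.
    At T: go right to C.
      C is a leaf — visit C.
    Visit T.
  At M: no right child.
  Visit M.
At V: go right to Z.
  At Z: no left child.
  At Z: go right to U.
    At U: go left to Q.
      Q is a leaf — visit Q.
    At U: go right to P.
      At P: go left to A.
        A is a leaf — visit A.
      At P: go right to W.
        At W: go left to D.
          D is a leaf — visit D.
        At W: no right child.
        Visit W.
      Visit P.
    Visit U.
  Visit Z.
Visit V.
Full post-order sequence: L, S, N, C, T, M, Q, A, D, W, P, U, Z, V.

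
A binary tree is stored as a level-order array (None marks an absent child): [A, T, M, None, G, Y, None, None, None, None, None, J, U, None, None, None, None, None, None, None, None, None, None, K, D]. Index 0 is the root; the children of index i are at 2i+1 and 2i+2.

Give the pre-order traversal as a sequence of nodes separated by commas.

Pre-order visits the node, then its left subtree, then its right subtree.
Visit A.
At A: go left to T.
  Visit T.
  At T: no left child.
  At T: go right to G.
    G is a leaf — visit G.
At A: go right to M.
  Visit M.
  At M: go left to Y.
    Visit Y.
    At Y: go left to J.
      Visit J.
      At J: go left to K.
        K is a leaf — visit K.
      At J: go right to D.
        D is a leaf — visit D.
    At Y: go right to U.
      U is a leaf — visit U.
  At M: no right child.

A, T, G, M, Y, J, K, D, U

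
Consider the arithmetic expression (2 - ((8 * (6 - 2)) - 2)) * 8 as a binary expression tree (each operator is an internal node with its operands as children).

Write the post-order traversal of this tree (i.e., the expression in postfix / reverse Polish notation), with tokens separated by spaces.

Post-order on an expression tree gives postfix notation: for each operator, emit left operand, right operand, then the operator.

2 8 6 2 - * 2 - - 8 *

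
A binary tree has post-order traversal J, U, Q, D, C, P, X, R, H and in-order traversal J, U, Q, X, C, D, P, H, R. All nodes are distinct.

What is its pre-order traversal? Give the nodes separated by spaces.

H X Q U J P C D R

The last element of post-order is the root; it splits in-order into left and right subtrees.
Root H: left subtree has 7 nodes {J, U, Q, X, C, D, P}, right has 1 {R}.
  Root X: left subtree has 3 nodes {J, U, Q}, right has 3 {C, D, P}.
    Root Q: left subtree has 2 nodes {J, U}, right has 0 { }.
      Root U: left subtree has 1 node {J}, right has 0 { }.
    Root P: left subtree has 2 nodes {C, D}, right has 0 { }.
      Root C: left subtree has 0 nodes { }, right has 1 {D}.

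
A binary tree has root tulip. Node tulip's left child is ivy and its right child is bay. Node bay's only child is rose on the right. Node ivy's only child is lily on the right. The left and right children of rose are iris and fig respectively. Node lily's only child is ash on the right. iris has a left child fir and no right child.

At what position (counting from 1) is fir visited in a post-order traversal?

4

Post-order visits the left subtree, then the right subtree, then the node.
At tulip: go left to ivy.
  At ivy: no left child.
  At ivy: go right to lily.
    At lily: no left child.
    At lily: go right to ash.
      ash is a leaf — visit ash.
    Visit lily.
  Visit ivy.
At tulip: go right to bay.
  At bay: no left child.
  At bay: go right to rose.
    At rose: go left to iris.
      At iris: go left to fir.
        fir is a leaf — visit fir.
      At iris: no right child.
      Visit iris.
    At rose: go right to fig.
      fig is a leaf — visit fig.
    Visit rose.
  Visit bay.
Visit tulip.
Full post-order sequence: ash, lily, ivy, fir, iris, fig, rose, bay, tulip.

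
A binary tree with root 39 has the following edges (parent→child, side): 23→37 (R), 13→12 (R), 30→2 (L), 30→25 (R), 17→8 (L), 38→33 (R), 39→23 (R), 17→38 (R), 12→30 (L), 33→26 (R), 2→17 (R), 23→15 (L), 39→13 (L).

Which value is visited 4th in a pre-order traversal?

30

Pre-order visits the node, then its left subtree, then its right subtree.
Visit 39.
At 39: go left to 13.
  Visit 13.
  At 13: no left child.
  At 13: go right to 12.
    Visit 12.
    At 12: go left to 30.
      Visit 30.
      At 30: go left to 2.
        Visit 2.
        At 2: no left child.
        At 2: go right to 17.
          Visit 17.
          At 17: go left to 8.
            8 is a leaf — visit 8.
          At 17: go right to 38.
            Visit 38.
            At 38: no left child.
            At 38: go right to 33.
              Visit 33.
              At 33: no left child.
              At 33: go right to 26.
                26 is a leaf — visit 26.
      At 30: go right to 25.
        25 is a leaf — visit 25.
    At 12: no right child.
At 39: go right to 23.
  Visit 23.
  At 23: go left to 15.
    15 is a leaf — visit 15.
  At 23: go right to 37.
    37 is a leaf — visit 37.
Full pre-order sequence: 39, 13, 12, 30, 2, 17, 8, 38, 33, 26, 25, 23, 15, 37.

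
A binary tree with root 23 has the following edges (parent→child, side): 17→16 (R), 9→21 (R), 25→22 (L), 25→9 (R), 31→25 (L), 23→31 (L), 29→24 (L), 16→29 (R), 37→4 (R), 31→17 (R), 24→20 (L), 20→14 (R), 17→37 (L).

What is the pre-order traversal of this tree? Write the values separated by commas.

Pre-order visits the node, then its left subtree, then its right subtree.
Visit 23.
At 23: go left to 31.
  Visit 31.
  At 31: go left to 25.
    Visit 25.
    At 25: go left to 22.
      22 is a leaf — visit 22.
    At 25: go right to 9.
      Visit 9.
      At 9: no left child.
      At 9: go right to 21.
        21 is a leaf — visit 21.
  At 31: go right to 17.
    Visit 17.
    At 17: go left to 37.
      Visit 37.
      At 37: no left child.
      At 37: go right to 4.
        4 is a leaf — visit 4.
    At 17: go right to 16.
      Visit 16.
      At 16: no left child.
      At 16: go right to 29.
        Visit 29.
        At 29: go left to 24.
          Visit 24.
          At 24: go left to 20.
            Visit 20.
            At 20: no left child.
            At 20: go right to 14.
              14 is a leaf — visit 14.
          At 24: no right child.
        At 29: no right child.
At 23: no right child.

23, 31, 25, 22, 9, 21, 17, 37, 4, 16, 29, 24, 20, 14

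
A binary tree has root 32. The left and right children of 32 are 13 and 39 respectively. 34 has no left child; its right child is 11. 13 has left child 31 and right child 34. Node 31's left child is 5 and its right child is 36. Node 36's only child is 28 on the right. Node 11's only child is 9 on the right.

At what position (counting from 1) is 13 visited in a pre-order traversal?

Pre-order visits the node, then its left subtree, then its right subtree.
Visit 32.
At 32: go left to 13.
  Visit 13.
  At 13: go left to 31.
    Visit 31.
    At 31: go left to 5.
      5 is a leaf — visit 5.
    At 31: go right to 36.
      Visit 36.
      At 36: no left child.
      At 36: go right to 28.
        28 is a leaf — visit 28.
  At 13: go right to 34.
    Visit 34.
    At 34: no left child.
    At 34: go right to 11.
      Visit 11.
      At 11: no left child.
      At 11: go right to 9.
        9 is a leaf — visit 9.
At 32: go right to 39.
  39 is a leaf — visit 39.
Full pre-order sequence: 32, 13, 31, 5, 36, 28, 34, 11, 9, 39.

2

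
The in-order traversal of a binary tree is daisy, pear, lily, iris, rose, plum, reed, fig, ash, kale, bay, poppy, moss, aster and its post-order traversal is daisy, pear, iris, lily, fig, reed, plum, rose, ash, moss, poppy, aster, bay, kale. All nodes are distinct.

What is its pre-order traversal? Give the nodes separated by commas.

The last element of post-order is the root; it splits in-order into left and right subtrees.
Root kale: left subtree has 9 nodes {daisy, pear, lily, iris, rose, plum, reed, fig, ash}, right has 4 {bay, poppy, moss, aster}.
  Root ash: left subtree has 8 nodes {daisy, pear, lily, iris, rose, plum, reed, fig}, right has 0 { }.
    Root rose: left subtree has 4 nodes {daisy, pear, lily, iris}, right has 3 {plum, reed, fig}.
      Root lily: left subtree has 2 nodes {daisy, pear}, right has 1 {iris}.
        Root pear: left subtree has 1 node {daisy}, right has 0 { }.
      Root plum: left subtree has 0 nodes { }, right has 2 {reed, fig}.
        Root reed: left subtree has 0 nodes { }, right has 1 {fig}.
  Root bay: left subtree has 0 nodes { }, right has 3 {poppy, moss, aster}.
    Root aster: left subtree has 2 nodes {poppy, moss}, right has 0 { }.
      Root poppy: left subtree has 0 nodes { }, right has 1 {moss}.

kale, ash, rose, lily, pear, daisy, iris, plum, reed, fig, bay, aster, poppy, moss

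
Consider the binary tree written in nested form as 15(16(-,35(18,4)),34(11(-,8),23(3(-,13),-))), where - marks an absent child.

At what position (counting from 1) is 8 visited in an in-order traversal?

In-order visits the left subtree, then the node, then the right subtree.
At 15: go left to 16.
  At 16: no left child.
  Visit 16.
  At 16: go right to 35.
    At 35: go left to 18.
      18 is a leaf — visit 18.
    Visit 35.
    At 35: go right to 4.
      4 is a leaf — visit 4.
Visit 15.
At 15: go right to 34.
  At 34: go left to 11.
    At 11: no left child.
    Visit 11.
    At 11: go right to 8.
      8 is a leaf — visit 8.
  Visit 34.
  At 34: go right to 23.
    At 23: go left to 3.
      At 3: no left child.
      Visit 3.
      At 3: go right to 13.
        13 is a leaf — visit 13.
    Visit 23.
    At 23: no right child.
Full in-order sequence: 16, 18, 35, 4, 15, 11, 8, 34, 3, 13, 23.

7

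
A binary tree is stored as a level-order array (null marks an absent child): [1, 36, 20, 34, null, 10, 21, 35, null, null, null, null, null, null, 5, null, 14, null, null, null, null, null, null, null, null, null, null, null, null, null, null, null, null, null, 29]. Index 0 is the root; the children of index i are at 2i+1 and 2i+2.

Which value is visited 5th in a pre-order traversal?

Pre-order visits the node, then its left subtree, then its right subtree.
Visit 1.
At 1: go left to 36.
  Visit 36.
  At 36: go left to 34.
    Visit 34.
    At 34: go left to 35.
      Visit 35.
      At 35: no left child.
      At 35: go right to 14.
        Visit 14.
        At 14: no left child.
        At 14: go right to 29.
          29 is a leaf — visit 29.
    At 34: no right child.
  At 36: no right child.
At 1: go right to 20.
  Visit 20.
  At 20: go left to 10.
    10 is a leaf — visit 10.
  At 20: go right to 21.
    Visit 21.
    At 21: no left child.
    At 21: go right to 5.
      5 is a leaf — visit 5.
Full pre-order sequence: 1, 36, 34, 35, 14, 29, 20, 10, 21, 5.

14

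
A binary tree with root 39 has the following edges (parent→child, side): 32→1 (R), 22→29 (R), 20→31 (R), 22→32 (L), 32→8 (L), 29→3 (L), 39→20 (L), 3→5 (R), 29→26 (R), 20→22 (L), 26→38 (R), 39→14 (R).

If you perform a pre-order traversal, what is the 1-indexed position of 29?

7

Pre-order visits the node, then its left subtree, then its right subtree.
Visit 39.
At 39: go left to 20.
  Visit 20.
  At 20: go left to 22.
    Visit 22.
    At 22: go left to 32.
      Visit 32.
      At 32: go left to 8.
        8 is a leaf — visit 8.
      At 32: go right to 1.
        1 is a leaf — visit 1.
    At 22: go right to 29.
      Visit 29.
      At 29: go left to 3.
        Visit 3.
        At 3: no left child.
        At 3: go right to 5.
          5 is a leaf — visit 5.
      At 29: go right to 26.
        Visit 26.
        At 26: no left child.
        At 26: go right to 38.
          38 is a leaf — visit 38.
  At 20: go right to 31.
    31 is a leaf — visit 31.
At 39: go right to 14.
  14 is a leaf — visit 14.
Full pre-order sequence: 39, 20, 22, 32, 8, 1, 29, 3, 5, 26, 38, 31, 14.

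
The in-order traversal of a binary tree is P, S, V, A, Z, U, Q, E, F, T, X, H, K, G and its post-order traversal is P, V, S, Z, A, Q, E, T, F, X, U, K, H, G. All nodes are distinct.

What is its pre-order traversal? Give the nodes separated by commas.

The last element of post-order is the root; it splits in-order into left and right subtrees.
Root G: left subtree has 13 nodes {P, S, V, A, Z, U, Q, E, F, T, X, H, K}, right has 0 { }.
  Root H: left subtree has 11 nodes {P, S, V, A, Z, U, Q, E, F, T, X}, right has 1 {K}.
    Root U: left subtree has 5 nodes {P, S, V, A, Z}, right has 5 {Q, E, F, T, X}.
      Root A: left subtree has 3 nodes {P, S, V}, right has 1 {Z}.
        Root S: left subtree has 1 node {P}, right has 1 {V}.
      Root X: left subtree has 4 nodes {Q, E, F, T}, right has 0 { }.
        Root F: left subtree has 2 nodes {Q, E}, right has 1 {T}.
          Root E: left subtree has 1 node {Q}, right has 0 { }.

G, H, U, A, S, P, V, Z, X, F, E, Q, T, K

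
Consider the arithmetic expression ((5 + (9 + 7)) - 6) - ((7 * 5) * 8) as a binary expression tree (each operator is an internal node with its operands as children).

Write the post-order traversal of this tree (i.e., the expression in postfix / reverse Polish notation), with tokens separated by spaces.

Post-order on an expression tree gives postfix notation: for each operator, emit left operand, right operand, then the operator.

5 9 7 + + 6 - 7 5 * 8 * -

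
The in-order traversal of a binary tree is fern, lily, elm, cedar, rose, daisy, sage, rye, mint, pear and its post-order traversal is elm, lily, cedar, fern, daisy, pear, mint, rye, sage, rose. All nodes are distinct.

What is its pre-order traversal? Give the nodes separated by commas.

rose, fern, cedar, lily, elm, sage, daisy, rye, mint, pear

The last element of post-order is the root; it splits in-order into left and right subtrees.
Root rose: left subtree has 4 nodes {fern, lily, elm, cedar}, right has 5 {daisy, sage, rye, mint, pear}.
  Root fern: left subtree has 0 nodes { }, right has 3 {lily, elm, cedar}.
    Root cedar: left subtree has 2 nodes {lily, elm}, right has 0 { }.
      Root lily: left subtree has 0 nodes { }, right has 1 {elm}.
  Root sage: left subtree has 1 node {daisy}, right has 3 {rye, mint, pear}.
    Root rye: left subtree has 0 nodes { }, right has 2 {mint, pear}.
      Root mint: left subtree has 0 nodes { }, right has 1 {pear}.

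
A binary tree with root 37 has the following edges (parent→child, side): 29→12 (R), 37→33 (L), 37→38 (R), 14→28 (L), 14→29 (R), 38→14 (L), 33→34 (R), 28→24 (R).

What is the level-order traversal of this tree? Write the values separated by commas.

37, 33, 38, 34, 14, 28, 29, 24, 12

Level-order visits nodes level by level from the root, left to right within each level.
Level 0: 37
Level 1: 33, 38
Level 2: 34, 14
Level 3: 28, 29
Level 4: 24, 12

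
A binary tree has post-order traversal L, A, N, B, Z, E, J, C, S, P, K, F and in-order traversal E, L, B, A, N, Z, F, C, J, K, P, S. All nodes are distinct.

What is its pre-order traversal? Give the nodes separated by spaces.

The last element of post-order is the root; it splits in-order into left and right subtrees.
Root F: left subtree has 6 nodes {E, L, B, A, N, Z}, right has 5 {C, J, K, P, S}.
  Root E: left subtree has 0 nodes { }, right has 5 {L, B, A, N, Z}.
    Root Z: left subtree has 4 nodes {L, B, A, N}, right has 0 { }.
      Root B: left subtree has 1 node {L}, right has 2 {A, N}.
        Root N: left subtree has 1 node {A}, right has 0 { }.
  Root K: left subtree has 2 nodes {C, J}, right has 2 {P, S}.
    Root C: left subtree has 0 nodes { }, right has 1 {J}.
    Root P: left subtree has 0 nodes { }, right has 1 {S}.

F E Z B L N A K C J P S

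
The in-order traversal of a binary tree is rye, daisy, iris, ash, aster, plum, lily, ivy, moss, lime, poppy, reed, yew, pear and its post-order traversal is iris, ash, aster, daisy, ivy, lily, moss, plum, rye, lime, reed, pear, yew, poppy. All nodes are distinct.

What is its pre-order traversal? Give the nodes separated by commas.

The last element of post-order is the root; it splits in-order into left and right subtrees.
Root poppy: left subtree has 10 nodes {rye, daisy, iris, ash, aster, plum, lily, ivy, moss, lime}, right has 3 {reed, yew, pear}.
  Root lime: left subtree has 9 nodes {rye, daisy, iris, ash, aster, plum, lily, ivy, moss}, right has 0 { }.
    Root rye: left subtree has 0 nodes { }, right has 8 {daisy, iris, ash, aster, plum, lily, ivy, moss}.
      Root plum: left subtree has 4 nodes {daisy, iris, ash, aster}, right has 3 {lily, ivy, moss}.
        Root daisy: left subtree has 0 nodes { }, right has 3 {iris, ash, aster}.
          Root aster: left subtree has 2 nodes {iris, ash}, right has 0 { }.
            Root ash: left subtree has 1 node {iris}, right has 0 { }.
        Root moss: left subtree has 2 nodes {lily, ivy}, right has 0 { }.
          Root lily: left subtree has 0 nodes { }, right has 1 {ivy}.
  Root yew: left subtree has 1 node {reed}, right has 1 {pear}.

poppy, lime, rye, plum, daisy, aster, ash, iris, moss, lily, ivy, yew, reed, pear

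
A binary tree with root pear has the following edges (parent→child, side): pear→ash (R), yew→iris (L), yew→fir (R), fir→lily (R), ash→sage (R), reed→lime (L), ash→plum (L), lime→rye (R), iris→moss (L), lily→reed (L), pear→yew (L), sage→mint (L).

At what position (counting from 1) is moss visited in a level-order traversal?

Level-order visits nodes level by level from the root, left to right within each level.
Level 0: pear
Level 1: yew, ash
Level 2: iris, fir, plum, sage
Level 3: moss, lily, mint
Level 4: reed
Level 5: lime
Level 6: rye
Full level-order sequence: pear, yew, ash, iris, fir, plum, sage, moss, lily, mint, reed, lime, rye.

8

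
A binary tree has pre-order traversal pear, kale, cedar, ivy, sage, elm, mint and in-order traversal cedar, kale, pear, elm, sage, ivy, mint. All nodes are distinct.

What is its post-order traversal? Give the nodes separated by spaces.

The first element of pre-order is the root; it splits in-order into left and right subtrees.
Root pear: left subtree has 2 nodes {cedar, kale}, right has 4 {elm, sage, ivy, mint}.
  Root kale: left subtree has 1 node {cedar}, right has 0 { }.
  Root ivy: left subtree has 2 nodes {elm, sage}, right has 1 {mint}.
    Root sage: left subtree has 1 node {elm}, right has 0 { }.

cedar kale elm sage mint ivy pear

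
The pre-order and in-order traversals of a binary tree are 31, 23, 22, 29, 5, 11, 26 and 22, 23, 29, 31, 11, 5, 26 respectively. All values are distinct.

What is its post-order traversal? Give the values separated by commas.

22, 29, 23, 11, 26, 5, 31

The first element of pre-order is the root; it splits in-order into left and right subtrees.
Root 31: left subtree has 3 nodes {22, 23, 29}, right has 3 {11, 5, 26}.
  Root 23: left subtree has 1 node {22}, right has 1 {29}.
  Root 5: left subtree has 1 node {11}, right has 1 {26}.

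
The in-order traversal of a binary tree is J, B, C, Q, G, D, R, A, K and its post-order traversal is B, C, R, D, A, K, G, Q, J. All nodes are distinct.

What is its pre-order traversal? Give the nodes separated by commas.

J, Q, C, B, G, K, A, D, R

The last element of post-order is the root; it splits in-order into left and right subtrees.
Root J: left subtree has 0 nodes { }, right has 8 {B, C, Q, G, D, R, A, K}.
  Root Q: left subtree has 2 nodes {B, C}, right has 5 {G, D, R, A, K}.
    Root C: left subtree has 1 node {B}, right has 0 { }.
    Root G: left subtree has 0 nodes { }, right has 4 {D, R, A, K}.
      Root K: left subtree has 3 nodes {D, R, A}, right has 0 { }.
        Root A: left subtree has 2 nodes {D, R}, right has 0 { }.
          Root D: left subtree has 0 nodes { }, right has 1 {R}.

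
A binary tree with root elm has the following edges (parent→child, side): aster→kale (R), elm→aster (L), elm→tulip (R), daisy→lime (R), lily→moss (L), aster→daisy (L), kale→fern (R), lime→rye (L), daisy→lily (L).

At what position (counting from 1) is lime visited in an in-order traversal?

In-order visits the left subtree, then the node, then the right subtree.
At elm: go left to aster.
  At aster: go left to daisy.
    At daisy: go left to lily.
      At lily: go left to moss.
        moss is a leaf — visit moss.
      Visit lily.
      At lily: no right child.
    Visit daisy.
    At daisy: go right to lime.
      At lime: go left to rye.
        rye is a leaf — visit rye.
      Visit lime.
      At lime: no right child.
  Visit aster.
  At aster: go right to kale.
    At kale: no left child.
    Visit kale.
    At kale: go right to fern.
      fern is a leaf — visit fern.
Visit elm.
At elm: go right to tulip.
  tulip is a leaf — visit tulip.
Full in-order sequence: moss, lily, daisy, rye, lime, aster, kale, fern, elm, tulip.

5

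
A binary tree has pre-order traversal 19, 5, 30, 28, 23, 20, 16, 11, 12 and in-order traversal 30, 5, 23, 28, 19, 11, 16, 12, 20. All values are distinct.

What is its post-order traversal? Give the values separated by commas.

The first element of pre-order is the root; it splits in-order into left and right subtrees.
Root 19: left subtree has 4 nodes {30, 5, 23, 28}, right has 4 {11, 16, 12, 20}.
  Root 5: left subtree has 1 node {30}, right has 2 {23, 28}.
    Root 28: left subtree has 1 node {23}, right has 0 { }.
  Root 20: left subtree has 3 nodes {11, 16, 12}, right has 0 { }.
    Root 16: left subtree has 1 node {11}, right has 1 {12}.

30, 23, 28, 5, 11, 12, 16, 20, 19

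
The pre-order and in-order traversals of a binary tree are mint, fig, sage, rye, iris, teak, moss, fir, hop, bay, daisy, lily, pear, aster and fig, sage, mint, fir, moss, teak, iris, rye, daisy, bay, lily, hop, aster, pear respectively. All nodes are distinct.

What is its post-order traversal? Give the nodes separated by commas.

sage, fig, fir, moss, teak, iris, daisy, lily, bay, aster, pear, hop, rye, mint

The first element of pre-order is the root; it splits in-order into left and right subtrees.
Root mint: left subtree has 2 nodes {fig, sage}, right has 11 {fir, moss, teak, iris, rye, daisy, bay, lily, hop, aster, pear}.
  Root fig: left subtree has 0 nodes { }, right has 1 {sage}.
  Root rye: left subtree has 4 nodes {fir, moss, teak, iris}, right has 6 {daisy, bay, lily, hop, aster, pear}.
    Root iris: left subtree has 3 nodes {fir, moss, teak}, right has 0 { }.
      Root teak: left subtree has 2 nodes {fir, moss}, right has 0 { }.
        Root moss: left subtree has 1 node {fir}, right has 0 { }.
    Root hop: left subtree has 3 nodes {daisy, bay, lily}, right has 2 {aster, pear}.
      Root bay: left subtree has 1 node {daisy}, right has 1 {lily}.
      Root pear: left subtree has 1 node {aster}, right has 0 { }.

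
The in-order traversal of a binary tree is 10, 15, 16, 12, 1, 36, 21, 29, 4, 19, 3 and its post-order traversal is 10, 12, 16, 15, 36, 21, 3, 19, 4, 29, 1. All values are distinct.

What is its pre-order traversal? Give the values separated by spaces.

The last element of post-order is the root; it splits in-order into left and right subtrees.
Root 1: left subtree has 4 nodes {10, 15, 16, 12}, right has 6 {36, 21, 29, 4, 19, 3}.
  Root 15: left subtree has 1 node {10}, right has 2 {16, 12}.
    Root 16: left subtree has 0 nodes { }, right has 1 {12}.
  Root 29: left subtree has 2 nodes {36, 21}, right has 3 {4, 19, 3}.
    Root 21: left subtree has 1 node {36}, right has 0 { }.
    Root 4: left subtree has 0 nodes { }, right has 2 {19, 3}.
      Root 19: left subtree has 0 nodes { }, right has 1 {3}.

1 15 10 16 12 29 21 36 4 19 3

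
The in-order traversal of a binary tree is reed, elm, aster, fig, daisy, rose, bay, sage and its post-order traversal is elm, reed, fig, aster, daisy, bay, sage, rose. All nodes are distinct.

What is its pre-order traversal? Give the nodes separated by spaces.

rose daisy aster reed elm fig sage bay

The last element of post-order is the root; it splits in-order into left and right subtrees.
Root rose: left subtree has 5 nodes {reed, elm, aster, fig, daisy}, right has 2 {bay, sage}.
  Root daisy: left subtree has 4 nodes {reed, elm, aster, fig}, right has 0 { }.
    Root aster: left subtree has 2 nodes {reed, elm}, right has 1 {fig}.
      Root reed: left subtree has 0 nodes { }, right has 1 {elm}.
  Root sage: left subtree has 1 node {bay}, right has 0 { }.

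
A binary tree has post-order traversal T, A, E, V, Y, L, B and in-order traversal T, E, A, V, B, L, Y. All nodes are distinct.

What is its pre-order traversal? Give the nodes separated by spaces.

B V E T A L Y

The last element of post-order is the root; it splits in-order into left and right subtrees.
Root B: left subtree has 4 nodes {T, E, A, V}, right has 2 {L, Y}.
  Root V: left subtree has 3 nodes {T, E, A}, right has 0 { }.
    Root E: left subtree has 1 node {T}, right has 1 {A}.
  Root L: left subtree has 0 nodes { }, right has 1 {Y}.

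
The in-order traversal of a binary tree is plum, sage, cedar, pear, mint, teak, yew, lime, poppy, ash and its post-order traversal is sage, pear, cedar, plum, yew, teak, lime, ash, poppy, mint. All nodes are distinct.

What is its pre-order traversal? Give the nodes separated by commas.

The last element of post-order is the root; it splits in-order into left and right subtrees.
Root mint: left subtree has 4 nodes {plum, sage, cedar, pear}, right has 5 {teak, yew, lime, poppy, ash}.
  Root plum: left subtree has 0 nodes { }, right has 3 {sage, cedar, pear}.
    Root cedar: left subtree has 1 node {sage}, right has 1 {pear}.
  Root poppy: left subtree has 3 nodes {teak, yew, lime}, right has 1 {ash}.
    Root lime: left subtree has 2 nodes {teak, yew}, right has 0 { }.
      Root teak: left subtree has 0 nodes { }, right has 1 {yew}.

mint, plum, cedar, sage, pear, poppy, lime, teak, yew, ash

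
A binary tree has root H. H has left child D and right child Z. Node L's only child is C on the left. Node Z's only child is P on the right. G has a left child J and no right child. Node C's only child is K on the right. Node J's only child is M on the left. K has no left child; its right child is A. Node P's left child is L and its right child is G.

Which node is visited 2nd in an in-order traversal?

H

In-order visits the left subtree, then the node, then the right subtree.
At H: go left to D.
  D is a leaf — visit D.
Visit H.
At H: go right to Z.
  At Z: no left child.
  Visit Z.
  At Z: go right to P.
    At P: go left to L.
      At L: go left to C.
        At C: no left child.
        Visit C.
        At C: go right to K.
          At K: no left child.
          Visit K.
          At K: go right to A.
            A is a leaf — visit A.
      Visit L.
      At L: no right child.
    Visit P.
    At P: go right to G.
      At G: go left to J.
        At J: go left to M.
          M is a leaf — visit M.
        Visit J.
        At J: no right child.
      Visit G.
      At G: no right child.
Full in-order sequence: D, H, Z, C, K, A, L, P, M, J, G.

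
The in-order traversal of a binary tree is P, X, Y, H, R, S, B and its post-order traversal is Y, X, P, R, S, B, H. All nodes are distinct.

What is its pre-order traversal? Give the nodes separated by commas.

The last element of post-order is the root; it splits in-order into left and right subtrees.
Root H: left subtree has 3 nodes {P, X, Y}, right has 3 {R, S, B}.
  Root P: left subtree has 0 nodes { }, right has 2 {X, Y}.
    Root X: left subtree has 0 nodes { }, right has 1 {Y}.
  Root B: left subtree has 2 nodes {R, S}, right has 0 { }.
    Root S: left subtree has 1 node {R}, right has 0 { }.

H, P, X, Y, B, S, R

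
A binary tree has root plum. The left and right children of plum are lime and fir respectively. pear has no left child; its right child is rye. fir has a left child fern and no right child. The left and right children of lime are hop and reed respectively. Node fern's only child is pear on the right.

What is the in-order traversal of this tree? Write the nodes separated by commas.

hop, lime, reed, plum, fern, pear, rye, fir

In-order visits the left subtree, then the node, then the right subtree.
At plum: go left to lime.
  At lime: go left to hop.
    hop is a leaf — visit hop.
  Visit lime.
  At lime: go right to reed.
    reed is a leaf — visit reed.
Visit plum.
At plum: go right to fir.
  At fir: go left to fern.
    At fern: no left child.
    Visit fern.
    At fern: go right to pear.
      At pear: no left child.
      Visit pear.
      At pear: go right to rye.
        rye is a leaf — visit rye.
  Visit fir.
  At fir: no right child.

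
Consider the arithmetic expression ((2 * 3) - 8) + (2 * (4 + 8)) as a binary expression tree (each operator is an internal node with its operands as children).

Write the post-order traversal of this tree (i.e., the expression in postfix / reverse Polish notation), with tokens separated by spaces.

2 3 * 8 - 2 4 8 + * +

Post-order on an expression tree gives postfix notation: for each operator, emit left operand, right operand, then the operator.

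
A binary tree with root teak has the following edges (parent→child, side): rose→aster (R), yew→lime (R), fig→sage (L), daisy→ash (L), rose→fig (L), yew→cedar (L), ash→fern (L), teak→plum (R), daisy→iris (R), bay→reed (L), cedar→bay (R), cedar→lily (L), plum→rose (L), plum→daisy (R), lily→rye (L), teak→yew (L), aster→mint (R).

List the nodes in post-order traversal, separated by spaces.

rye lily reed bay cedar lime yew sage fig mint aster rose fern ash iris daisy plum teak

Post-order visits the left subtree, then the right subtree, then the node.
At teak: go left to yew.
  At yew: go left to cedar.
    At cedar: go left to lily.
      At lily: go left to rye.
        rye is a leaf — visit rye.
      At lily: no right child.
      Visit lily.
    At cedar: go right to bay.
      At bay: go left to reed.
        reed is a leaf — visit reed.
      At bay: no right child.
      Visit bay.
    Visit cedar.
  At yew: go right to lime.
    lime is a leaf — visit lime.
  Visit yew.
At teak: go right to plum.
  At plum: go left to rose.
    At rose: go left to fig.
      At fig: go left to sage.
        sage is a leaf — visit sage.
      At fig: no right child.
      Visit fig.
    At rose: go right to aster.
      At aster: no left child.
      At aster: go right to mint.
        mint is a leaf — visit mint.
      Visit aster.
    Visit rose.
  At plum: go right to daisy.
    At daisy: go left to ash.
      At ash: go left to fern.
        fern is a leaf — visit fern.
      At ash: no right child.
      Visit ash.
    At daisy: go right to iris.
      iris is a leaf — visit iris.
    Visit daisy.
  Visit plum.
Visit teak.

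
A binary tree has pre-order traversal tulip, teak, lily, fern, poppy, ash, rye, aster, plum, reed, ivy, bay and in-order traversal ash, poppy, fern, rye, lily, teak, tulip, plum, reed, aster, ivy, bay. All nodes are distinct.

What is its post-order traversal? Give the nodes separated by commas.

The first element of pre-order is the root; it splits in-order into left and right subtrees.
Root tulip: left subtree has 6 nodes {ash, poppy, fern, rye, lily, teak}, right has 5 {plum, reed, aster, ivy, bay}.
  Root teak: left subtree has 5 nodes {ash, poppy, fern, rye, lily}, right has 0 { }.
    Root lily: left subtree has 4 nodes {ash, poppy, fern, rye}, right has 0 { }.
      Root fern: left subtree has 2 nodes {ash, poppy}, right has 1 {rye}.
        Root poppy: left subtree has 1 node {ash}, right has 0 { }.
  Root aster: left subtree has 2 nodes {plum, reed}, right has 2 {ivy, bay}.
    Root plum: left subtree has 0 nodes { }, right has 1 {reed}.
    Root ivy: left subtree has 0 nodes { }, right has 1 {bay}.

ash, poppy, rye, fern, lily, teak, reed, plum, bay, ivy, aster, tulip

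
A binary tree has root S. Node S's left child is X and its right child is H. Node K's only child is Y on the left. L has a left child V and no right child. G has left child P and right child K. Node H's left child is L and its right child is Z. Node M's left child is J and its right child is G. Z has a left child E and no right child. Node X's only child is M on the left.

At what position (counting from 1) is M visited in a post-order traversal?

6

Post-order visits the left subtree, then the right subtree, then the node.
At S: go left to X.
  At X: go left to M.
    At M: go left to J.
      J is a leaf — visit J.
    At M: go right to G.
      At G: go left to P.
        P is a leaf — visit P.
      At G: go right to K.
        At K: go left to Y.
          Y is a leaf — visit Y.
        At K: no right child.
        Visit K.
      Visit G.
    Visit M.
  At X: no right child.
  Visit X.
At S: go right to H.
  At H: go left to L.
    At L: go left to V.
      V is a leaf — visit V.
    At L: no right child.
    Visit L.
  At H: go right to Z.
    At Z: go left to E.
      E is a leaf — visit E.
    At Z: no right child.
    Visit Z.
  Visit H.
Visit S.
Full post-order sequence: J, P, Y, K, G, M, X, V, L, E, Z, H, S.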